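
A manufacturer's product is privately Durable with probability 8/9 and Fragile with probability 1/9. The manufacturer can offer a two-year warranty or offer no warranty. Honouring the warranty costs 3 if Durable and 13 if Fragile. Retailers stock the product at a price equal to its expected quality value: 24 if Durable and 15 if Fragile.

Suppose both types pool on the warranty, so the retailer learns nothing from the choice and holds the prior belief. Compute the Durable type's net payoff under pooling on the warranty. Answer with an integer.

20

Pooled price = 8/9·24 + 1/9·15 = 23.
Durable pays cost 3 for the warranty, so net payoff = 23 − 3 = 20.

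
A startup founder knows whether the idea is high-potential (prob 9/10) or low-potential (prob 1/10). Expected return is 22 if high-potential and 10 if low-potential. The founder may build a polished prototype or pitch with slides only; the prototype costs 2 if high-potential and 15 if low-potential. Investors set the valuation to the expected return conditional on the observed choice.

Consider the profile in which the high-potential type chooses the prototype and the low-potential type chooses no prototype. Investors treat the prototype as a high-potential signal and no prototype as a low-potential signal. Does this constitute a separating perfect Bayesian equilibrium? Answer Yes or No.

Under these beliefs, the prototype earns valuation 22 and no prototype earns valuation 10.
high-potential: the prototype nets 22 − 2 = 20; no prototype nets 10. high-potential prefers the prototype.
low-potential: the prototype nets 22 − 15 = 7; no prototype nets 10. low-potential prefers no prototype.
Neither type deviates, so the separating profile is an equilibrium.

Yes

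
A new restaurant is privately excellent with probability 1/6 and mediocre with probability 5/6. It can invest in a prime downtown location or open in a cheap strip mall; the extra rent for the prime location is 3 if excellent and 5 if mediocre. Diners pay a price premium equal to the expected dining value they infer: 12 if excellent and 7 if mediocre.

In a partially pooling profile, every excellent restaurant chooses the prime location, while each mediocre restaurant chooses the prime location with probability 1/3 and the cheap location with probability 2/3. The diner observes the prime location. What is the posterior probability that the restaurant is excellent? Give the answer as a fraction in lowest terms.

P(the prime location) = (1/6)·1 + (5/6)·(1/3) = 4/9.
By Bayes' rule, P(excellent | the prime location) = (1/6) / (4/9) = 3/8.

3/8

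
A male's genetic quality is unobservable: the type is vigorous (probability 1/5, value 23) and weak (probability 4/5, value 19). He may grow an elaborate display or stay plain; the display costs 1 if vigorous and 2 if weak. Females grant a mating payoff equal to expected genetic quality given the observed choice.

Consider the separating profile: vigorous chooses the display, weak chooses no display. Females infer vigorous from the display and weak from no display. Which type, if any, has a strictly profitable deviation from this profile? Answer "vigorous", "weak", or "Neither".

The display pays 23; no display pays 19.
vigorous: assigned the display, nets 23 − 1 = 22; deviating to no display nets 19.
weak: assigned no display, nets 19; deviating to the display nets 23 − 2 = 21.
The weak type gains 2 by deviating.

weak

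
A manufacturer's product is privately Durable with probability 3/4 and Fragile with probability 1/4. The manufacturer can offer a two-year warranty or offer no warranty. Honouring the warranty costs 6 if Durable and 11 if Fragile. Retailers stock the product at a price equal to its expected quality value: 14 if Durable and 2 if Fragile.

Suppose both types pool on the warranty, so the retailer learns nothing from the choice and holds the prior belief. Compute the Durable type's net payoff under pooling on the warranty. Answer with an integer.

5

Pooled price = 3/4·14 + 1/4·2 = 11.
Durable pays cost 6 for the warranty, so net payoff = 11 − 6 = 5.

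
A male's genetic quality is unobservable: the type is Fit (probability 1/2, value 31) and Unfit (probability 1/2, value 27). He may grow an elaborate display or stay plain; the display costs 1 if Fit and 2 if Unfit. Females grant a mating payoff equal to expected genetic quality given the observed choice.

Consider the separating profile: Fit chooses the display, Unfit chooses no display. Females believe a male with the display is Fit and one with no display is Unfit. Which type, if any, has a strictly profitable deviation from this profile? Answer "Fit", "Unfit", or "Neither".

The display pays 31; no display pays 27.
Fit: assigned the display, nets 31 − 1 = 30; deviating to no display nets 27.
Unfit: assigned no display, nets 27; deviating to the display nets 31 − 2 = 29.
The Unfit type gains 2 by deviating.

Unfit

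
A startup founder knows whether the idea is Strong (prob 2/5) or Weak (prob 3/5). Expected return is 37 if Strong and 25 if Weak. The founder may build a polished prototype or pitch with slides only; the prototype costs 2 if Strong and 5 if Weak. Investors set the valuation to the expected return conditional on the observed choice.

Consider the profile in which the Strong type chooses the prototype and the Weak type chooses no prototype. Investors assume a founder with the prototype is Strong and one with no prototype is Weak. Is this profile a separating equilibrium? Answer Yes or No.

Under these beliefs, the prototype earns valuation 37 and no prototype earns valuation 25.
Strong: the prototype nets 37 − 2 = 35; no prototype nets 25. Strong prefers the prototype.
Weak: the prototype nets 37 − 5 = 32; no prototype nets 25. Weak would deviate to the prototype.
Weak has a profitable deviation, so the profile is not an equilibrium.

No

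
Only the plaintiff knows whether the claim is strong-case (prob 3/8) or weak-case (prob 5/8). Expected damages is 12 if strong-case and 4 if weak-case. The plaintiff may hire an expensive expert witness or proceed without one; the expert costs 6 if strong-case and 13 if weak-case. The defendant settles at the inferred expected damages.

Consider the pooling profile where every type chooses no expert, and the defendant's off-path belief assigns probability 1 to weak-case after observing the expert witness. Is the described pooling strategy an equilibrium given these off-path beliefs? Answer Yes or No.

On path, the defendant holds the prior and pays 3/8·12 + 5/8·4 = 7. Off path (the expert witness), believing weak-case, it pays 4.
strong-case: no expert nets 7; the expert witness nets 4 − 6 = -2. strong-case stays.
weak-case: no expert nets 7; the expert witness nets 4 − 13 = -9. weak-case stays.
No type deviates, so pooling is sustained.

Yes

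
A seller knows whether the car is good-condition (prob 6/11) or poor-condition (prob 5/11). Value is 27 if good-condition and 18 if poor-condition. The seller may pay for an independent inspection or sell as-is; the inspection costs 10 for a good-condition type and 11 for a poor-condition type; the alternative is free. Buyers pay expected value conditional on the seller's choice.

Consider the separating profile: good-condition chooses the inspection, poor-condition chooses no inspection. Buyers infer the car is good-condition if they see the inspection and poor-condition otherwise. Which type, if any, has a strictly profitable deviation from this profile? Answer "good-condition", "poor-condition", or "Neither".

The inspection pays 27; no inspection pays 18.
good-condition: assigned the inspection, nets 27 − 10 = 17; deviating to no inspection nets 18.
poor-condition: assigned no inspection, nets 18; deviating to the inspection nets 27 − 11 = 16.
The good-condition type gains 1 by deviating.

good-condition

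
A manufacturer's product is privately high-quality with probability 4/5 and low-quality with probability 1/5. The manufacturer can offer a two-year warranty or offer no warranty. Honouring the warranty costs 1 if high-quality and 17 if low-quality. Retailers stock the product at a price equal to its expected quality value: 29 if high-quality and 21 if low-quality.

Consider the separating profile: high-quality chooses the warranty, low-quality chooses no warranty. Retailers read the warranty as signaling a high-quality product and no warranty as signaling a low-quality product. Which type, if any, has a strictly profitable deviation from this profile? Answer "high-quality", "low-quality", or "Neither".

The warranty pays 29; no warranty pays 21.
high-quality: assigned the warranty, nets 29 − 1 = 28; deviating to no warranty nets 21.
low-quality: assigned no warranty, nets 21; deviating to the warranty nets 29 − 17 = 12.
Both types strictly prefer their assigned action; no profitable deviation.

Neither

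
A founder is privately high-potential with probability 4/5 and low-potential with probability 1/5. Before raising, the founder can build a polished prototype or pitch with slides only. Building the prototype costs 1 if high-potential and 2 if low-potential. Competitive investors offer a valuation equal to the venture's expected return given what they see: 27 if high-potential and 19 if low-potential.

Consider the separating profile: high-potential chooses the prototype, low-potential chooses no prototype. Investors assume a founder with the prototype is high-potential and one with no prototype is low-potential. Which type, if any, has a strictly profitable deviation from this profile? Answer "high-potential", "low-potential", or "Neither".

low-potential

The prototype pays 27; no prototype pays 19.
high-potential: assigned the prototype, nets 27 − 1 = 26; deviating to no prototype nets 19.
low-potential: assigned no prototype, nets 19; deviating to the prototype nets 27 − 2 = 25.
The low-potential type gains 6 by deviating.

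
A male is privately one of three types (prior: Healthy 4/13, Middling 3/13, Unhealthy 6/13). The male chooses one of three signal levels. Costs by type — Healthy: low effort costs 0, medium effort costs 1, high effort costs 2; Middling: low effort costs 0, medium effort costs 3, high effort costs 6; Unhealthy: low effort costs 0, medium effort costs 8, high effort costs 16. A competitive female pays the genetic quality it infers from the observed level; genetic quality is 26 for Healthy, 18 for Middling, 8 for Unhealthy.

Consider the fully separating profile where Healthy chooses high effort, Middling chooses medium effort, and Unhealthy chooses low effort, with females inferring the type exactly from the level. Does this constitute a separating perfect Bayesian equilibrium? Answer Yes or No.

No

Separating mating payoffs: high effort → 26, medium effort → 18, low effort → 8.
Healthy (assigned high effort): low effort: 8 − 0 = 8; medium effort: 18 − 1 = 17; high effort: 26 − 2 = 24. Healthy stays.
Middling (assigned medium effort): low effort: 8 − 0 = 8; medium effort: 18 − 3 = 15; high effort: 26 − 6 = 20. Middling prefers high effort.
Unhealthy (assigned low effort): low effort: 8 − 0 = 8; medium effort: 18 − 8 = 10; high effort: 26 − 16 = 10. Unhealthy prefers medium effort.
At least one type deviates; the separating profile fails.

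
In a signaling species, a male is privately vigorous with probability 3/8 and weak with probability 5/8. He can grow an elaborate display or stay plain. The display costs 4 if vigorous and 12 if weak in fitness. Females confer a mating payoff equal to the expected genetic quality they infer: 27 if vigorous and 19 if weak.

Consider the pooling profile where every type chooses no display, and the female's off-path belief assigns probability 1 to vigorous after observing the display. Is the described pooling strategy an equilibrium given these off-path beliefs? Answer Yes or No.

No

On path, the female holds the prior and pays 3/8·27 + 5/8·19 = 22. Off path (the display), believing vigorous, it pays 27.
vigorous: no display nets 22; the display nets 27 − 4 = 23. vigorous would deviate.
weak: no display nets 22; the display nets 27 − 12 = 15. weak stays.
A type deviates, so pooling fails.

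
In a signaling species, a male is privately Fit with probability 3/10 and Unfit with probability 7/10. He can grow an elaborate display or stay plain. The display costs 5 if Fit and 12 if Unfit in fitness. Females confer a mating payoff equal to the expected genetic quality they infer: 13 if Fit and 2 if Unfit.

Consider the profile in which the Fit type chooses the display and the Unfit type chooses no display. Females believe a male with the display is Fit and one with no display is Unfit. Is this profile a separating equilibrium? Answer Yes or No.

Yes

Under these beliefs, the display earns mating payoff 13 and no display earns mating payoff 2.
Fit: the display nets 13 − 5 = 8; no display nets 2. Fit prefers the display.
Unfit: the display nets 13 − 12 = 1; no display nets 2. Unfit prefers no display.
Neither type deviates, so the separating profile is an equilibrium.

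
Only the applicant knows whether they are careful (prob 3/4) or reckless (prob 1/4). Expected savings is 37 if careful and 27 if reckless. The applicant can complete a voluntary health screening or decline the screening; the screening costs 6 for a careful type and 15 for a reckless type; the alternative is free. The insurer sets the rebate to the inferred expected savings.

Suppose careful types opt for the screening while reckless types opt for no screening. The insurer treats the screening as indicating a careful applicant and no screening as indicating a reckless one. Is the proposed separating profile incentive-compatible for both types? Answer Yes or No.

Yes

Under these beliefs, the screening earns rebate 37 and no screening earns rebate 27.
careful: the screening nets 37 − 6 = 31; no screening nets 27. careful prefers the screening.
reckless: the screening nets 37 − 15 = 22; no screening nets 27. reckless prefers no screening.
Neither type deviates, so the separating profile is an equilibrium.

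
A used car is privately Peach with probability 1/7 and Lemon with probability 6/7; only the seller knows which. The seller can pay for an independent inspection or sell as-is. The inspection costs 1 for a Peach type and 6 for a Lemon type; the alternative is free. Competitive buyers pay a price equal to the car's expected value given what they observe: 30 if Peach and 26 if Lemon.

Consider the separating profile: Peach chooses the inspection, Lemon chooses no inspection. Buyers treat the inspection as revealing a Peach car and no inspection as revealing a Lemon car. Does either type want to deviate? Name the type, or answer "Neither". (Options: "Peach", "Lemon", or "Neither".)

Neither

The inspection pays 30; no inspection pays 26.
Peach: assigned the inspection, nets 30 − 1 = 29; deviating to no inspection nets 26.
Lemon: assigned no inspection, nets 26; deviating to the inspection nets 30 − 6 = 24.
Both types strictly prefer their assigned action; no profitable deviation.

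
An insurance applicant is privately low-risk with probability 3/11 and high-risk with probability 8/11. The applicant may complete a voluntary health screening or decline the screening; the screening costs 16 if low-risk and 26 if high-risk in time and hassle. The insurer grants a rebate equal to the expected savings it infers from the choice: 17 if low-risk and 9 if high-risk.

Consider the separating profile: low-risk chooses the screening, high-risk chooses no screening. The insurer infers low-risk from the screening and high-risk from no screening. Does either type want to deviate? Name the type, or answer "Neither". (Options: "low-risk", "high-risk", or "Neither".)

low-risk

The screening pays 17; no screening pays 9.
low-risk: assigned the screening, nets 17 − 16 = 1; deviating to no screening nets 9.
high-risk: assigned no screening, nets 9; deviating to the screening nets 17 − 26 = -9.
The low-risk type gains 8 by deviating.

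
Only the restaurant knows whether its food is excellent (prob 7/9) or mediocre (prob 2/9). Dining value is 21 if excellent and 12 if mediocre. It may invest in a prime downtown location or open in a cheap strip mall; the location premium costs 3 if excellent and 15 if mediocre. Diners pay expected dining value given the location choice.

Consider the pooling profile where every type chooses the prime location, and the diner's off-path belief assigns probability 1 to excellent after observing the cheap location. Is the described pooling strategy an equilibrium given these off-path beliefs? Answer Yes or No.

No

On path, the diner holds the prior and pays 7/9·21 + 2/9·12 = 19. Off path (the cheap location), believing excellent, it pays 21.
excellent: the prime location nets 19 − 3 = 16; the cheap location nets 21. excellent would deviate.
mediocre: the prime location nets 19 − 15 = 4; the cheap location nets 21. mediocre would deviate.
A type deviates, so pooling fails.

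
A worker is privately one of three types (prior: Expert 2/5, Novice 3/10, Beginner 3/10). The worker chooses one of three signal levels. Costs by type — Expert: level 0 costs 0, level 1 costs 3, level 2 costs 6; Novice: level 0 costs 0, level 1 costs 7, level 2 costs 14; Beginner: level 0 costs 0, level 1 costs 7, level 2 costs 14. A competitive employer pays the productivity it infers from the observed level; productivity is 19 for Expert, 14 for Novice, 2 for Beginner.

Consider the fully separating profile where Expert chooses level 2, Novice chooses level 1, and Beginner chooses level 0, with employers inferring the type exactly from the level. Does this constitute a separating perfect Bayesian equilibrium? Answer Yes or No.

Separating wages: level 2 → 19, level 1 → 14, level 0 → 2.
Expert (assigned level 2): level 0: 2 − 0 = 2; level 1: 14 − 3 = 11; level 2: 19 − 6 = 13. Expert stays.
Novice (assigned level 1): level 0: 2 − 0 = 2; level 1: 14 − 7 = 7; level 2: 19 − 14 = 5. Novice stays.
Beginner (assigned level 0): level 0: 2 − 0 = 2; level 1: 14 − 7 = 7; level 2: 19 − 14 = 5. Beginner prefers level 1.
At least one type deviates; the separating profile fails.

No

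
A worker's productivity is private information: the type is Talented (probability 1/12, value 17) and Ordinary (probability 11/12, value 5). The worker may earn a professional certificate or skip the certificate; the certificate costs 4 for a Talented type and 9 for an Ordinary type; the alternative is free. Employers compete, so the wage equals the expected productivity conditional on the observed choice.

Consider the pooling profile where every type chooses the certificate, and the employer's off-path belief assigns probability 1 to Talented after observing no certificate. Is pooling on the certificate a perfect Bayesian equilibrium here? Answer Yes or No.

On path, the employer holds the prior and pays 1/12·17 + 11/12·5 = 6. Off path (no certificate), believing Talented, it pays 17.
Talented: the certificate nets 6 − 4 = 2; no certificate nets 17. Talented would deviate.
Ordinary: the certificate nets 6 − 9 = -3; no certificate nets 17. Ordinary would deviate.
A type deviates, so pooling fails.

No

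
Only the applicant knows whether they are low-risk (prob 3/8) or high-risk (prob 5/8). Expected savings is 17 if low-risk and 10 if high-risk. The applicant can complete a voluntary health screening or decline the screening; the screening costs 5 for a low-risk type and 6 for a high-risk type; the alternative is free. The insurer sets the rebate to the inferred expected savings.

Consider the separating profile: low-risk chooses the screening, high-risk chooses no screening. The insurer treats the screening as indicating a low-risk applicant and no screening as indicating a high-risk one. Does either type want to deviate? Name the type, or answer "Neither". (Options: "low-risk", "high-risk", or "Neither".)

The screening pays 17; no screening pays 10.
low-risk: assigned the screening, nets 17 − 5 = 12; deviating to no screening nets 10.
high-risk: assigned no screening, nets 10; deviating to the screening nets 17 − 6 = 11.
The high-risk type gains 1 by deviating.

high-risk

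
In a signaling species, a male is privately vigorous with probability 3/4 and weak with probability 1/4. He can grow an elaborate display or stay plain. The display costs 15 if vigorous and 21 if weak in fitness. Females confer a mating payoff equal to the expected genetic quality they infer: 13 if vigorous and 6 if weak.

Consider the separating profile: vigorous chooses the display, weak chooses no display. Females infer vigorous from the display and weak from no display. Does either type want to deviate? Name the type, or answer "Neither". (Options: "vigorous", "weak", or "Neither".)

The display pays 13; no display pays 6.
vigorous: assigned the display, nets 13 − 15 = -2; deviating to no display nets 6.
weak: assigned no display, nets 6; deviating to the display nets 13 − 21 = -8.
The vigorous type gains 8 by deviating.

vigorous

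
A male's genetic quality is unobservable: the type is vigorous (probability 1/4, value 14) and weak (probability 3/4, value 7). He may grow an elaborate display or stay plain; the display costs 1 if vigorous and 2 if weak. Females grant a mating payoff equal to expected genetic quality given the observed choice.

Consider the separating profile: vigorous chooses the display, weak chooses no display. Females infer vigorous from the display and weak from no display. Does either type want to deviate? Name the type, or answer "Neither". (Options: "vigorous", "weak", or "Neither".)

The display pays 14; no display pays 7.
vigorous: assigned the display, nets 14 − 1 = 13; deviating to no display nets 7.
weak: assigned no display, nets 7; deviating to the display nets 14 − 2 = 12.
The weak type gains 5 by deviating.

weak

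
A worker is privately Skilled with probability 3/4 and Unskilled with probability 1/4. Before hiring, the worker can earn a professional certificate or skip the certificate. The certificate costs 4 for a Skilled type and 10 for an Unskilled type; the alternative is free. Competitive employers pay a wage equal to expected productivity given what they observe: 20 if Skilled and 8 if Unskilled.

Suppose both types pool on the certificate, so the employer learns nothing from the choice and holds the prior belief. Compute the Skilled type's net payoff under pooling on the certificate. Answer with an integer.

Pooled wage = 3/4·20 + 1/4·8 = 17.
Skilled pays cost 4 for the certificate, so net payoff = 17 − 4 = 13.

13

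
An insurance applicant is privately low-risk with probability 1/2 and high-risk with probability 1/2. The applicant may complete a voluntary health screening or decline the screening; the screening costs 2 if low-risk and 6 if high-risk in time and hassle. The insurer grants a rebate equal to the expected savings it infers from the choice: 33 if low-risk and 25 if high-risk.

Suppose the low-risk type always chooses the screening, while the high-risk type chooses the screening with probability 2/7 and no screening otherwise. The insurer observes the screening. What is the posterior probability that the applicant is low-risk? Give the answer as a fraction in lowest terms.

P(the screening) = (1/2)·1 + (1/2)·(2/7) = 9/14.
By Bayes' rule, P(low-risk | the screening) = (1/2) / (9/14) = 7/9.

7/9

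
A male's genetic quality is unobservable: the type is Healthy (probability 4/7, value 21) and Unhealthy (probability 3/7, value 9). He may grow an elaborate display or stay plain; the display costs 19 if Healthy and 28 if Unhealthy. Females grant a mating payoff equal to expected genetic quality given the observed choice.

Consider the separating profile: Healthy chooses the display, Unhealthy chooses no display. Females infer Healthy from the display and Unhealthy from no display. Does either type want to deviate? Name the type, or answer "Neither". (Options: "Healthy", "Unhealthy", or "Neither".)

Healthy

The display pays 21; no display pays 9.
Healthy: assigned the display, nets 21 − 19 = 2; deviating to no display nets 9.
Unhealthy: assigned no display, nets 9; deviating to the display nets 21 − 28 = -7.
The Healthy type gains 7 by deviating.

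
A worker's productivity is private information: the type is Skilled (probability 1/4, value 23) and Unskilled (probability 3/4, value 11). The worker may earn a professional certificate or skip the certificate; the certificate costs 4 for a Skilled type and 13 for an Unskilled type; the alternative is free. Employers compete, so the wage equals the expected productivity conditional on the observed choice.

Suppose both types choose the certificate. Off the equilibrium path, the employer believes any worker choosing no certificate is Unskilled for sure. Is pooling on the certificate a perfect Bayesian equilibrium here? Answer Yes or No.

No

On path, the employer holds the prior and pays 1/4·23 + 3/4·11 = 14. Off path (no certificate), believing Unskilled, it pays 11.
Skilled: the certificate nets 14 − 4 = 10; no certificate nets 11. Skilled would deviate.
Unskilled: the certificate nets 14 − 13 = 1; no certificate nets 11. Unskilled would deviate.
A type deviates, so pooling fails.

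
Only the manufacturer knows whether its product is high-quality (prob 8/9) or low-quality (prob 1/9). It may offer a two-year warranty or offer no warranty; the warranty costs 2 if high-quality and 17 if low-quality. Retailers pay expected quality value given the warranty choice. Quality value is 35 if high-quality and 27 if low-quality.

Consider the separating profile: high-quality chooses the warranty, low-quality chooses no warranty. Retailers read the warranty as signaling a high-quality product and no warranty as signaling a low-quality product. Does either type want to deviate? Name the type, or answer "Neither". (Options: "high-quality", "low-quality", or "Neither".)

The warranty pays 35; no warranty pays 27.
high-quality: assigned the warranty, nets 35 − 2 = 33; deviating to no warranty nets 27.
low-quality: assigned no warranty, nets 27; deviating to the warranty nets 35 − 17 = 18.
Both types strictly prefer their assigned action; no profitable deviation.

Neither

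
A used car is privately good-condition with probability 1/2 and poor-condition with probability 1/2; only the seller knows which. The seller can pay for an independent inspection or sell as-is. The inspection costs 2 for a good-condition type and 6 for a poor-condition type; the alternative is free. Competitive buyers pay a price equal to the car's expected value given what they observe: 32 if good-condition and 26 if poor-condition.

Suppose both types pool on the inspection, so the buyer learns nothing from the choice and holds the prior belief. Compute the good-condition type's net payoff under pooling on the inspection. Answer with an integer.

Pooled price = 1/2·32 + 1/2·26 = 29.
good-condition pays cost 2 for the inspection, so net payoff = 29 − 2 = 27.

27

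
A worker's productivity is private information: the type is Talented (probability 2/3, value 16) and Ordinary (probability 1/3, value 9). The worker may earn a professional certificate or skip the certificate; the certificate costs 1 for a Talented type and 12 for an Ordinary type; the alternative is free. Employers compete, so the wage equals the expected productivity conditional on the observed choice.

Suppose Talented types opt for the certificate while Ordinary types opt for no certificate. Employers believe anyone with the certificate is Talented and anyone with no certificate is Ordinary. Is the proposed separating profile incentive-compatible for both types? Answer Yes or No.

Yes

Under these beliefs, the certificate earns wage 16 and no certificate earns wage 9.
Talented: the certificate nets 16 − 1 = 15; no certificate nets 9. Talented prefers the certificate.
Ordinary: the certificate nets 16 − 12 = 4; no certificate nets 9. Ordinary prefers no certificate.
Neither type deviates, so the separating profile is an equilibrium.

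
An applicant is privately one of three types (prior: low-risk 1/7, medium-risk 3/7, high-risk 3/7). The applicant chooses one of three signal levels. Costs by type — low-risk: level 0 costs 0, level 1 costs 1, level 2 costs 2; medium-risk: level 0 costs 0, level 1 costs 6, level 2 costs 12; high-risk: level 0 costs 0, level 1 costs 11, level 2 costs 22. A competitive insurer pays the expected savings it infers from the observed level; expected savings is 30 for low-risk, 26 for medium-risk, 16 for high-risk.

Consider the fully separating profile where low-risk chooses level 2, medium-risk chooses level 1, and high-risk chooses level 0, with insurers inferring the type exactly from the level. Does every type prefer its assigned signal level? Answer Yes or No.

Separating rebates: level 2 → 30, level 1 → 26, level 0 → 16.
low-risk (assigned level 2): level 0: 16 − 0 = 16; level 1: 26 − 1 = 25; level 2: 30 − 2 = 28. low-risk stays.
medium-risk (assigned level 1): level 0: 16 − 0 = 16; level 1: 26 − 6 = 20; level 2: 30 − 12 = 18. medium-risk stays.
high-risk (assigned level 0): level 0: 16 − 0 = 16; level 1: 26 − 11 = 15; level 2: 30 − 22 = 8. high-risk stays.
Every type prefers its assigned level; separation holds.

Yes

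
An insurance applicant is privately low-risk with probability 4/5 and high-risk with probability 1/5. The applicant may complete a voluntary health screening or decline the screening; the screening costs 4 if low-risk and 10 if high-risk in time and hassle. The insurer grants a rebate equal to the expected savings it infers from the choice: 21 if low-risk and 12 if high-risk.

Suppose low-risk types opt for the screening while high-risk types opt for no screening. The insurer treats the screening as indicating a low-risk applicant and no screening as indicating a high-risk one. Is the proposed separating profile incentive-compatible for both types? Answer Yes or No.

Yes

Under these beliefs, the screening earns rebate 21 and no screening earns rebate 12.
low-risk: the screening nets 21 − 4 = 17; no screening nets 12. low-risk prefers the screening.
high-risk: the screening nets 21 − 10 = 11; no screening nets 12. high-risk prefers no screening.
Neither type deviates, so the separating profile is an equilibrium.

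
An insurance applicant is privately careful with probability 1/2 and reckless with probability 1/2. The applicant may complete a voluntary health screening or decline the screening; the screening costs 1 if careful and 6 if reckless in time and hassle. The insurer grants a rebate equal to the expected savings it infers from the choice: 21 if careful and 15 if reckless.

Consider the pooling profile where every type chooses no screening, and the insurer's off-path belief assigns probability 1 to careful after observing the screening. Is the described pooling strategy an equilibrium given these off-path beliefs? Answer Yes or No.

No

On path, the insurer holds the prior and pays 1/2·21 + 1/2·15 = 18. Off path (the screening), believing careful, it pays 21.
careful: no screening nets 18; the screening nets 21 − 1 = 20. careful would deviate.
reckless: no screening nets 18; the screening nets 21 − 6 = 15. reckless stays.
A type deviates, so pooling fails.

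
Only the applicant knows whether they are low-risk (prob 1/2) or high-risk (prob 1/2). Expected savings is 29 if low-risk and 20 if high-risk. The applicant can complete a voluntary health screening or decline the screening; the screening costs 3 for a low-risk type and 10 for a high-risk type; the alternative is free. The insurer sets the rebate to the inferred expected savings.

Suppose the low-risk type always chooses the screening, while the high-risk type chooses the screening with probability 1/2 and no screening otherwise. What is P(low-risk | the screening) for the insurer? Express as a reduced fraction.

P(the screening) = (1/2)·1 + (1/2)·(1/2) = 3/4.
By Bayes' rule, P(low-risk | the screening) = (1/2) / (3/4) = 2/3.

2/3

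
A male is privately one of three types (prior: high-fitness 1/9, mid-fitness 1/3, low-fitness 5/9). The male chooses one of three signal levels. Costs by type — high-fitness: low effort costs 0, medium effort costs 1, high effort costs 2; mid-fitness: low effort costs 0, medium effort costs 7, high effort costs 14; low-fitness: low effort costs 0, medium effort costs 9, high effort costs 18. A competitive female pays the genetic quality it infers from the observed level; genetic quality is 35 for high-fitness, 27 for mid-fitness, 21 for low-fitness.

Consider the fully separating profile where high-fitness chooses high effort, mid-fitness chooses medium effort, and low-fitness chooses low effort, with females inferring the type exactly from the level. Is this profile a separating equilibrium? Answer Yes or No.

No

Separating mating payoffs: high effort → 35, medium effort → 27, low effort → 21.
high-fitness (assigned high effort): low effort: 21 − 0 = 21; medium effort: 27 − 1 = 26; high effort: 35 − 2 = 33. high-fitness stays.
mid-fitness (assigned medium effort): low effort: 21 − 0 = 21; medium effort: 27 − 7 = 20; high effort: 35 − 14 = 21. mid-fitness prefers low effort.
low-fitness (assigned low effort): low effort: 21 − 0 = 21; medium effort: 27 − 9 = 18; high effort: 35 − 18 = 17. low-fitness stays.
At least one type deviates; the separating profile fails.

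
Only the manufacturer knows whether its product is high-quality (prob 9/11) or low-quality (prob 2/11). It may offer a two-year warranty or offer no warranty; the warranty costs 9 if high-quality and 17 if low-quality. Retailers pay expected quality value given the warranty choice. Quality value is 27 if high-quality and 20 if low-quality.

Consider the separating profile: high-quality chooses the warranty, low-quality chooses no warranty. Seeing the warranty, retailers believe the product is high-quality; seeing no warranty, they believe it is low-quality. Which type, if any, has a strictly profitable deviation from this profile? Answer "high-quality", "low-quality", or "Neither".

The warranty pays 27; no warranty pays 20.
high-quality: assigned the warranty, nets 27 − 9 = 18; deviating to no warranty nets 20.
low-quality: assigned no warranty, nets 20; deviating to the warranty nets 27 − 17 = 10.
The high-quality type gains 2 by deviating.

high-quality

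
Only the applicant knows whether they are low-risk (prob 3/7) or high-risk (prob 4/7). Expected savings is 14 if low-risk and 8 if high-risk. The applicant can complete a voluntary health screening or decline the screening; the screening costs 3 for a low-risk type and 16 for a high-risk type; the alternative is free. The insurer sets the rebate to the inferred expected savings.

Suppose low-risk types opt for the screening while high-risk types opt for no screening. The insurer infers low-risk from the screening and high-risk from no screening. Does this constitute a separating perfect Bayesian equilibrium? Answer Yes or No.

Yes

Under these beliefs, the screening earns rebate 14 and no screening earns rebate 8.
low-risk: the screening nets 14 − 3 = 11; no screening nets 8. low-risk prefers the screening.
high-risk: the screening nets 14 − 16 = -2; no screening nets 8. high-risk prefers no screening.
Neither type deviates, so the separating profile is an equilibrium.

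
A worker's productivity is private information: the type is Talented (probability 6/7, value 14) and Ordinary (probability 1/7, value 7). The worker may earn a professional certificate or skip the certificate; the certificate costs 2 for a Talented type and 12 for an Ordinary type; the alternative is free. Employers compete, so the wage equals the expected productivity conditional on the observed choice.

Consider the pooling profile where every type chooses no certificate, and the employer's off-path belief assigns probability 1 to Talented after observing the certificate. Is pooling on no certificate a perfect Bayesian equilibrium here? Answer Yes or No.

On path, the employer holds the prior and pays 6/7·14 + 1/7·7 = 13. Off path (the certificate), believing Talented, it pays 14.
Talented: no certificate nets 13; the certificate nets 14 − 2 = 12. Talented stays.
Ordinary: no certificate nets 13; the certificate nets 14 − 12 = 2. Ordinary stays.
No type deviates, so pooling is sustained.

Yes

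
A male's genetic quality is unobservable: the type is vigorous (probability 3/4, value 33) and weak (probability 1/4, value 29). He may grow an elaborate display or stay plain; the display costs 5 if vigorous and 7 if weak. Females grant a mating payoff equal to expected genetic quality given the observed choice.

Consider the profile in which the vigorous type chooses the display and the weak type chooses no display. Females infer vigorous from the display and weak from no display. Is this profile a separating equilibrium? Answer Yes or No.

No

Under these beliefs, the display earns mating payoff 33 and no display earns mating payoff 29.
vigorous: the display nets 33 − 5 = 28; no display nets 29. vigorous would deviate to no display.
weak: the display nets 33 − 7 = 26; no display nets 29. weak prefers no display.
vigorous has a profitable deviation, so the profile is not an equilibrium.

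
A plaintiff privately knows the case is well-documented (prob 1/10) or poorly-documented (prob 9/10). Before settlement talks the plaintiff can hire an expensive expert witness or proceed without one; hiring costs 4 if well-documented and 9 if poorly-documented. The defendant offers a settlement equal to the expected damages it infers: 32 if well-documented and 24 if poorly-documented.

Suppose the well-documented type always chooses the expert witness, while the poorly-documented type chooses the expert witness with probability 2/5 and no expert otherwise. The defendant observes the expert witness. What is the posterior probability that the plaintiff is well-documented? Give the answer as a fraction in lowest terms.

P(the expert witness) = (1/10)·1 + (9/10)·(2/5) = 23/50.
By Bayes' rule, P(well-documented | the expert witness) = (1/10) / (23/50) = 5/23.

5/23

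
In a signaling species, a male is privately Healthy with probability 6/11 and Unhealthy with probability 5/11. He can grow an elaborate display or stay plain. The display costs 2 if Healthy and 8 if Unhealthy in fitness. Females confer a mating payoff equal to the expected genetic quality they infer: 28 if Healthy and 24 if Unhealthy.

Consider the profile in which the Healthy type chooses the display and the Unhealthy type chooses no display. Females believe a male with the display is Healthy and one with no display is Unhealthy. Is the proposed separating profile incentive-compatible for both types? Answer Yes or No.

Yes

Under these beliefs, the display earns mating payoff 28 and no display earns mating payoff 24.
Healthy: the display nets 28 − 2 = 26; no display nets 24. Healthy prefers the display.
Unhealthy: the display nets 28 − 8 = 20; no display nets 24. Unhealthy prefers no display.
Neither type deviates, so the separating profile is an equilibrium.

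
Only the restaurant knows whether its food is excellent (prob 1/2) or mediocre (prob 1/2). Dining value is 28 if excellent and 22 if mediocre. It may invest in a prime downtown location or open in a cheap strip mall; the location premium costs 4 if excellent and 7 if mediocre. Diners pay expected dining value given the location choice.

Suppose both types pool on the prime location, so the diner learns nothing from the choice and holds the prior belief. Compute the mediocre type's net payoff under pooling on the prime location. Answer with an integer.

18

Pooled price premium = 1/2·28 + 1/2·22 = 25.
mediocre pays cost 7 for the prime location, so net payoff = 25 − 7 = 18.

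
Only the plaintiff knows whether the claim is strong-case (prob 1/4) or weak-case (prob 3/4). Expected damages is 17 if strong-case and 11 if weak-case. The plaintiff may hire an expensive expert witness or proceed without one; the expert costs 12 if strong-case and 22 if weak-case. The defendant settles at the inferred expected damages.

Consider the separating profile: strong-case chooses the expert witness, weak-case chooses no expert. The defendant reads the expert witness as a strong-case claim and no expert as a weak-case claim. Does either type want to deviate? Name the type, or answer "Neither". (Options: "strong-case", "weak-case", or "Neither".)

The expert witness pays 17; no expert pays 11.
strong-case: assigned the expert witness, nets 17 − 12 = 5; deviating to no expert nets 11.
weak-case: assigned no expert, nets 11; deviating to the expert witness nets 17 − 22 = -5.
The strong-case type gains 6 by deviating.

strong-case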